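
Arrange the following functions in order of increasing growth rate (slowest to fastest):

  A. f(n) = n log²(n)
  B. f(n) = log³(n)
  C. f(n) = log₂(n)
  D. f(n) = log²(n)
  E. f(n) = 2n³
C < D < B < A < E

Comparing growth rates:
C = log₂(n) is O(log n)
D = log²(n) is O(log² n)
B = log³(n) is O(log³ n)
A = n log²(n) is O(n log² n)
E = 2n³ is O(n³)

Therefore, the order from slowest to fastest is: C < D < B < A < E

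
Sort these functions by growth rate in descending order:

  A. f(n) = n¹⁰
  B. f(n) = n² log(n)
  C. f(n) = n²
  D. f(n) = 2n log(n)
A > B > C > D

Comparing growth rates:
A = n¹⁰ is O(n¹⁰)
B = n² log(n) is O(n² log n)
C = n² is O(n²)
D = 2n log(n) is O(n log n)

Therefore, the order from fastest to slowest is: A > B > C > D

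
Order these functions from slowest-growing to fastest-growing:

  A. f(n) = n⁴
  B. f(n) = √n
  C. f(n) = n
B < C < A

Comparing growth rates:
B = √n is O(√n)
C = n is O(n)
A = n⁴ is O(n⁴)

Therefore, the order from slowest to fastest is: B < C < A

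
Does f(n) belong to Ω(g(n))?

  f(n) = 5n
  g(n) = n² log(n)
False

f(n) = 5n is O(n), and g(n) = n² log(n) is O(n² log n).
Since O(n) grows slower than O(n² log n), f(n) = Ω(g(n)) is false.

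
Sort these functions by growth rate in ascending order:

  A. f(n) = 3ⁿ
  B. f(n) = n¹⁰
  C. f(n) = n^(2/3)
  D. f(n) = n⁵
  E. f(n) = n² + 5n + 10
C < E < D < B < A

Comparing growth rates:
C = n^(2/3) is O(n^(2/3))
E = n² + 5n + 10 is O(n²)
D = n⁵ is O(n⁵)
B = n¹⁰ is O(n¹⁰)
A = 3ⁿ is O(3ⁿ)

Therefore, the order from slowest to fastest is: C < E < D < B < A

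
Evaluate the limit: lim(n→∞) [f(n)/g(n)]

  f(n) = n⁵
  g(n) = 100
∞

Since n⁵ (O(n⁵)) grows faster than 100 (O(1)),
the ratio f(n)/g(n) → ∞ as n → ∞.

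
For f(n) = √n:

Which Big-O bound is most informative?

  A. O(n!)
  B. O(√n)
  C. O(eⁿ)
B

f(n) = √n is O(√n).
All listed options are valid Big-O bounds (upper bounds),
but O(√n) is the tightest (smallest valid bound).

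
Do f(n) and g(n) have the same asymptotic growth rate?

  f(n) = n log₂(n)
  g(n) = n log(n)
True

f(n) = n log₂(n) and g(n) = n log(n) are both O(n log n).
Since they have the same asymptotic growth rate, f(n) = Θ(g(n)) is true.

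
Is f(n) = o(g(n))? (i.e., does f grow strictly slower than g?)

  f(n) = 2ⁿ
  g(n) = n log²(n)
False

f(n) = 2ⁿ is O(2ⁿ), and g(n) = n log²(n) is O(n log² n).
Since O(2ⁿ) grows faster than or equal to O(n log² n), f(n) = o(g(n)) is false.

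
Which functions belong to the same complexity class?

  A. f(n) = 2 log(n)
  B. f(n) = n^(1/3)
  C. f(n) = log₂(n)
A and C

Examining each function:
  A. 2 log(n) is O(log n)
  B. n^(1/3) is O(n^(1/3))
  C. log₂(n) is O(log n)

Functions A and C both have the same complexity class.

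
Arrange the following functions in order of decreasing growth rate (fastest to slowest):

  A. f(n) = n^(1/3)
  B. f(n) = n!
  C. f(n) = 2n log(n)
B > C > A

Comparing growth rates:
B = n! is O(n!)
C = 2n log(n) is O(n log n)
A = n^(1/3) is O(n^(1/3))

Therefore, the order from fastest to slowest is: B > C > A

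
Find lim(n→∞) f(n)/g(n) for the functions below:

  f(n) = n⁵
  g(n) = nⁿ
0

Since n⁵ (O(n⁵)) grows slower than nⁿ (O(nⁿ)),
the ratio f(n)/g(n) → 0 as n → ∞.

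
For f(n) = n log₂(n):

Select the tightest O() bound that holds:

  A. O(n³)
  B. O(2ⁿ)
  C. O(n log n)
C

f(n) = n log₂(n) is O(n log n).
All listed options are valid Big-O bounds (upper bounds),
but O(n log n) is the tightest (smallest valid bound).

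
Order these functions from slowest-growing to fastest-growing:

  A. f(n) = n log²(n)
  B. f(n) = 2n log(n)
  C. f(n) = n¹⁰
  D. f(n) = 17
D < B < A < C

Comparing growth rates:
D = 17 is O(1)
B = 2n log(n) is O(n log n)
A = n log²(n) is O(n log² n)
C = n¹⁰ is O(n¹⁰)

Therefore, the order from slowest to fastest is: D < B < A < C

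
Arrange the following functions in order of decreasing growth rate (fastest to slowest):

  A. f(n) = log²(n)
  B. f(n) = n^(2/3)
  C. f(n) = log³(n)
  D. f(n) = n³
D > B > C > A

Comparing growth rates:
D = n³ is O(n³)
B = n^(2/3) is O(n^(2/3))
C = log³(n) is O(log³ n)
A = log²(n) is O(log² n)

Therefore, the order from fastest to slowest is: D > B > C > A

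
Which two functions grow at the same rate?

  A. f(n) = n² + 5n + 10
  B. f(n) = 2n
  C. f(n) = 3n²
A and C

Examining each function:
  A. n² + 5n + 10 is O(n²)
  B. 2n is O(n)
  C. 3n² is O(n²)

Functions A and C both have the same complexity class.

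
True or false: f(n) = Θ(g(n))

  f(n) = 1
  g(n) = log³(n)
False

f(n) = 1 is O(1), and g(n) = log³(n) is O(log³ n).
Since they have different growth rates, f(n) = Θ(g(n)) is false.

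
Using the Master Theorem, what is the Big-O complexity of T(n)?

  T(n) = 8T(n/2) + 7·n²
Θ(n³)

Master Theorem: a = 8, b = 2, f(n) = 7·n².
Compute the critical exponent d = log₂(8) = 3.
Compare f(n) = Θ(n²) against n^d:
  k = 2 < d = 3, so f(n) = O(n^(d-ε)) — Case 1.
  The recursion cost dominates: T(n) = Θ(n^d) = Θ(n³).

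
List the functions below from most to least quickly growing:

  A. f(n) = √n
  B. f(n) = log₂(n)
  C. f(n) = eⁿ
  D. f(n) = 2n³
C > D > A > B

Comparing growth rates:
C = eⁿ is O(eⁿ)
D = 2n³ is O(n³)
A = √n is O(√n)
B = log₂(n) is O(log n)

Therefore, the order from fastest to slowest is: C > D > A > B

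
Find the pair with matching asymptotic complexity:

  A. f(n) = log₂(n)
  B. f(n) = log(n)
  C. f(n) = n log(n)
A and B

Examining each function:
  A. log₂(n) is O(log n)
  B. log(n) is O(log n)
  C. n log(n) is O(n log n)

Functions A and B both have the same complexity class.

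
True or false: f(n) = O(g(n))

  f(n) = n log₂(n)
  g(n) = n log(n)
True

f(n) = n log₂(n) and g(n) = n log(n) are both O(n log n).
Big-O permits equal growth rates (f ≤ c·g for some c), so f(n) = O(g(n)) is true.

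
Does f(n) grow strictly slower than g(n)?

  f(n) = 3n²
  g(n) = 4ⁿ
True

f(n) = 3n² is O(n²), and g(n) = 4ⁿ is O(4ⁿ).
Since O(n²) grows strictly slower than O(4ⁿ), f(n) = o(g(n)) is true.
This means lim(n→∞) f(n)/g(n) = 0.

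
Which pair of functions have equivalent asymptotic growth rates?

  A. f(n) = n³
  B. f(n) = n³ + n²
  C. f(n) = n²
A and B

Examining each function:
  A. n³ is O(n³)
  B. n³ + n² is O(n³)
  C. n² is O(n²)

Functions A and B both have the same complexity class.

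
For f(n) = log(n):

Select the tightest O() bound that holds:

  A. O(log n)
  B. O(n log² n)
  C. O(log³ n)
A

f(n) = log(n) is O(log n).
All listed options are valid Big-O bounds (upper bounds),
but O(log n) is the tightest (smallest valid bound).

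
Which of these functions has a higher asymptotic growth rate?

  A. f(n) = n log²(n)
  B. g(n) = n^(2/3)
A

f(n) = n log²(n) is O(n log² n), while g(n) = n^(2/3) is O(n^(2/3)).
Since O(n log² n) grows faster than O(n^(2/3)), f(n) dominates.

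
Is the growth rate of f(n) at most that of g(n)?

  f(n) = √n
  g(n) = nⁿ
True

f(n) = √n is O(√n), and g(n) = nⁿ is O(nⁿ).
Since O(√n) ⊆ O(nⁿ) (f grows no faster than g), f(n) = O(g(n)) is true.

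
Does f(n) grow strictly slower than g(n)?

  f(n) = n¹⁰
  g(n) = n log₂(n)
False

f(n) = n¹⁰ is O(n¹⁰), and g(n) = n log₂(n) is O(n log n).
Since O(n¹⁰) grows faster than or equal to O(n log n), f(n) = o(g(n)) is false.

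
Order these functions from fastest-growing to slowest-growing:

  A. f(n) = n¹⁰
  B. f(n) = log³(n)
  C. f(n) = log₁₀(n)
A > B > C

Comparing growth rates:
A = n¹⁰ is O(n¹⁰)
B = log³(n) is O(log³ n)
C = log₁₀(n) is O(log n)

Therefore, the order from fastest to slowest is: A > B > C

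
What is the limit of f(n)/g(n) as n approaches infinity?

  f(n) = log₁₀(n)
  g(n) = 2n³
0

Since log₁₀(n) (O(log n)) grows slower than 2n³ (O(n³)),
the ratio f(n)/g(n) → 0 as n → ∞.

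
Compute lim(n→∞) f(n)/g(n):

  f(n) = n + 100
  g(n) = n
1

Since n + 100 and n have the same growth rate (O(n)),
the ratio converges to a constant: 1.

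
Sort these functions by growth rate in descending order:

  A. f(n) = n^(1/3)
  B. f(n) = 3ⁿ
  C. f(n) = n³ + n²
B > C > A

Comparing growth rates:
B = 3ⁿ is O(3ⁿ)
C = n³ + n² is O(n³)
A = n^(1/3) is O(n^(1/3))

Therefore, the order from fastest to slowest is: B > C > A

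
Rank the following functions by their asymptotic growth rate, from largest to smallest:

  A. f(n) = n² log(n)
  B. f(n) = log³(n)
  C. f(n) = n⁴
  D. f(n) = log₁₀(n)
C > A > B > D

Comparing growth rates:
C = n⁴ is O(n⁴)
A = n² log(n) is O(n² log n)
B = log³(n) is O(log³ n)
D = log₁₀(n) is O(log n)

Therefore, the order from fastest to slowest is: C > A > B > D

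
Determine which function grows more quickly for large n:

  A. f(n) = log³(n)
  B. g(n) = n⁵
B

f(n) = log³(n) is O(log³ n), while g(n) = n⁵ is O(n⁵).
Since O(n⁵) grows faster than O(log³ n), g(n) dominates.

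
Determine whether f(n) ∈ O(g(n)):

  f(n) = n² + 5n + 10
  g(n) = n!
True

f(n) = n² + 5n + 10 is O(n²), and g(n) = n! is O(n!).
Since O(n²) ⊆ O(n!) (f grows no faster than g), f(n) = O(g(n)) is true.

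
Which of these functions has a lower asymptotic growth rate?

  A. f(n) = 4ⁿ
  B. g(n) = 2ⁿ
B

f(n) = 4ⁿ is O(4ⁿ), while g(n) = 2ⁿ is O(2ⁿ).
Since O(2ⁿ) grows slower than O(4ⁿ), g(n) is dominated.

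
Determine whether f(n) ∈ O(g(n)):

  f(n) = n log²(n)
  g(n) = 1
False

f(n) = n log²(n) is O(n log² n), and g(n) = 1 is O(1).
Since O(n log² n) grows faster than O(1), f(n) = O(g(n)) is false.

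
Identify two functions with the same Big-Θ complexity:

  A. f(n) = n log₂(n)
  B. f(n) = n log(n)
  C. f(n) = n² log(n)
A and B

Examining each function:
  A. n log₂(n) is O(n log n)
  B. n log(n) is O(n log n)
  C. n² log(n) is O(n² log n)

Functions A and B both have the same complexity class.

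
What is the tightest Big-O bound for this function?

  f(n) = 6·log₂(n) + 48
O(log n)

The dominant term in 6·log₂(n) + 48 is 6·log₂(n), which is Θ(log n).
Lower-order terms (48) are asymptotically negligible.
Constants are absorbed, so the tightest bound is O(log n).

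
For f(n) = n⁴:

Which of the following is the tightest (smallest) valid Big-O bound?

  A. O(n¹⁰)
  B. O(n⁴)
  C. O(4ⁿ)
B

f(n) = n⁴ is O(n⁴).
All listed options are valid Big-O bounds (upper bounds),
but O(n⁴) is the tightest (smallest valid bound).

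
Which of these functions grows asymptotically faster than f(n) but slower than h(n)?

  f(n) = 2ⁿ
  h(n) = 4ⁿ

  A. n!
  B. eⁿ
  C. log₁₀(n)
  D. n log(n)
B

We need g(n) with 2ⁿ = o(g(n)) and g(n) = o(4ⁿ), i.e. O(2ⁿ) ≺ g ≺ O(4ⁿ).
Check each option:
  A. n! — O(n!) does not grow strictly slower than h(n)
  B. eⁿ — O(eⁿ) is strictly between O(2ⁿ) and O(4ⁿ) ✓
  C. log₁₀(n) — O(log n) does not grow strictly faster than f(n)
  D. n log(n) — O(n log n) does not grow strictly faster than f(n)

Only option B (eⁿ) lies strictly between.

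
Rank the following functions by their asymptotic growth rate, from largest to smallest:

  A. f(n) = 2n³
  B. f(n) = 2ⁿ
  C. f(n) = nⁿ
C > B > A

Comparing growth rates:
C = nⁿ is O(nⁿ)
B = 2ⁿ is O(2ⁿ)
A = 2n³ is O(n³)

Therefore, the order from fastest to slowest is: C > B > A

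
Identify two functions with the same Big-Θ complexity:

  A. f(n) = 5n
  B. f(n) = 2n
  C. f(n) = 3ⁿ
A and B

Examining each function:
  A. 5n is O(n)
  B. 2n is O(n)
  C. 3ⁿ is O(3ⁿ)

Functions A and B both have the same complexity class.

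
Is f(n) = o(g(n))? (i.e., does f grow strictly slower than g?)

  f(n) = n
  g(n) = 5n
False

f(n) = n is O(n), and g(n) = 5n is O(n).
Since they have the same growth rate, f(n) = o(g(n)) is false.
(f = o(g) requires f to grow strictly slower, not equal.)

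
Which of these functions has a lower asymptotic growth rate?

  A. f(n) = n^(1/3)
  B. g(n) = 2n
A

f(n) = n^(1/3) is O(n^(1/3)), while g(n) = 2n is O(n).
Since O(n^(1/3)) grows slower than O(n), f(n) is dominated.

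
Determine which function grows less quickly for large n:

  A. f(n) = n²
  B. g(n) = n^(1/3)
B

f(n) = n² is O(n²), while g(n) = n^(1/3) is O(n^(1/3)).
Since O(n^(1/3)) grows slower than O(n²), g(n) is dominated.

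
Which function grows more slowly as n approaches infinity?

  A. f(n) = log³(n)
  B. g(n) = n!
A

f(n) = log³(n) is O(log³ n), while g(n) = n! is O(n!).
Since O(log³ n) grows slower than O(n!), f(n) is dominated.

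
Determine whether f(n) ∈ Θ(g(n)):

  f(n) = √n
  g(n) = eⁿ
False

f(n) = √n is O(√n), and g(n) = eⁿ is O(eⁿ).
Since they have different growth rates, f(n) = Θ(g(n)) is false.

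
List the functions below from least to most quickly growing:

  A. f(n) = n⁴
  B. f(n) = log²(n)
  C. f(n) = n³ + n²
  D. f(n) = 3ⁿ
B < C < A < D

Comparing growth rates:
B = log²(n) is O(log² n)
C = n³ + n² is O(n³)
A = n⁴ is O(n⁴)
D = 3ⁿ is O(3ⁿ)

Therefore, the order from slowest to fastest is: B < C < A < D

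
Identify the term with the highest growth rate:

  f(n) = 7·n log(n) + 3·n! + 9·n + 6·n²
3·n!

Looking at each term:
  - 7·n log(n) is O(n log n)
  - 3·n! is O(n!)
  - 9·n is O(n)
  - 6·n² is O(n²)

The term 3·n! (O(n!)) grows fastest and dominates all others.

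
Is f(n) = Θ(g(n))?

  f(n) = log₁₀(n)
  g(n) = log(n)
True

f(n) = log₁₀(n) and g(n) = log(n) are both O(log n).
Since they have the same asymptotic growth rate, f(n) = Θ(g(n)) is true.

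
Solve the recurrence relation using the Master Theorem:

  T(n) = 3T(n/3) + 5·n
Θ(n log n)

Master Theorem: a = 3, b = 3, f(n) = 5·n.
Compute the critical exponent d = log₃(3) = 1.
Compare f(n) = Θ(n) against n^d:
  k = 1 = d, so f(n) = Θ(n^d) — Case 2.
  Work is balanced across levels: T(n) = Θ(n^d log n) = Θ(n log n).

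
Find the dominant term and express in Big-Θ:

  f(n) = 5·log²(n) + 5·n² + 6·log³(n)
Θ(n²)

Order the terms by growth rate: 5·log²(n) ≺ 6·log³(n) ≺ 5·n².
The fastest-growing term 5·n² dominates as n → ∞; dropping its constant factor gives Θ(n²).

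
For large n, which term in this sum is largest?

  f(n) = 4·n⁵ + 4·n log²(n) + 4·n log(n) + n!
n!

Looking at each term:
  - 4·n⁵ is O(n⁵)
  - 4·n log²(n) is O(n log² n)
  - 4·n log(n) is O(n log n)
  - n! is O(n!)

The term n! (O(n!)) grows fastest and dominates all others.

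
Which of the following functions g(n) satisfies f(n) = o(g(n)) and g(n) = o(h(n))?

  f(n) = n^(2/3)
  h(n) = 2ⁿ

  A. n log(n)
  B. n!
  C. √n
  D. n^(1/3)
A

We need g(n) with n^(2/3) = o(g(n)) and g(n) = o(2ⁿ), i.e. O(n^(2/3)) ≺ g ≺ O(2ⁿ).
Check each option:
  A. n log(n) — O(n log n) is strictly between O(n^(2/3)) and O(2ⁿ) ✓
  B. n! — O(n!) does not grow strictly slower than h(n)
  C. √n — O(√n) does not grow strictly faster than f(n)
  D. n^(1/3) — O(n^(1/3)) does not grow strictly faster than f(n)

Only option A (n log(n)) lies strictly between.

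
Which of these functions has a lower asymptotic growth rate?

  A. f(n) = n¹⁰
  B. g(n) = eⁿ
A

f(n) = n¹⁰ is O(n¹⁰), while g(n) = eⁿ is O(eⁿ).
Since O(n¹⁰) grows slower than O(eⁿ), f(n) is dominated.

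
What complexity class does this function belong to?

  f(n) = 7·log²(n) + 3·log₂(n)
O(log² n)

The dominant term in 7·log²(n) + 3·log₂(n) is 7·log²(n), which is Θ(log² n).
Lower-order terms (3·log₂(n)) are asymptotically negligible.
Constants are absorbed, so the tightest bound is O(log² n).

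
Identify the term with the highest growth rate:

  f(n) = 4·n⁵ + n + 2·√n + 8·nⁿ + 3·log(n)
8·nⁿ

Looking at each term:
  - 4·n⁵ is O(n⁵)
  - n is O(n)
  - 2·√n is O(√n)
  - 8·nⁿ is O(nⁿ)
  - 3·log(n) is O(log n)

The term 8·nⁿ (O(nⁿ)) grows fastest and dominates all others.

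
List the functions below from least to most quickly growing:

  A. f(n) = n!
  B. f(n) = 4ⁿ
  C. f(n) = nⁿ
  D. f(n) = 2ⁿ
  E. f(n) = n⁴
E < D < B < A < C

Comparing growth rates:
E = n⁴ is O(n⁴)
D = 2ⁿ is O(2ⁿ)
B = 4ⁿ is O(4ⁿ)
A = n! is O(n!)
C = nⁿ is O(nⁿ)

Therefore, the order from slowest to fastest is: E < D < B < A < C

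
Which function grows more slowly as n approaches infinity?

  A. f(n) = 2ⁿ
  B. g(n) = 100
B

f(n) = 2ⁿ is O(2ⁿ), while g(n) = 100 is O(1).
Since O(1) grows slower than O(2ⁿ), g(n) is dominated.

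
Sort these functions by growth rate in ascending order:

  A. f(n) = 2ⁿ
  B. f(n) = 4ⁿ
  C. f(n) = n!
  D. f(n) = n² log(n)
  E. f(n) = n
E < D < A < B < C

Comparing growth rates:
E = n is O(n)
D = n² log(n) is O(n² log n)
A = 2ⁿ is O(2ⁿ)
B = 4ⁿ is O(4ⁿ)
C = n! is O(n!)

Therefore, the order from slowest to fastest is: E < D < A < B < C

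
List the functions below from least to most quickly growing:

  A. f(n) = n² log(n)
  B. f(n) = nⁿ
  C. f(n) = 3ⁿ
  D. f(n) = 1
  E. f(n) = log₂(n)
D < E < A < C < B

Comparing growth rates:
D = 1 is O(1)
E = log₂(n) is O(log n)
A = n² log(n) is O(n² log n)
C = 3ⁿ is O(3ⁿ)
B = nⁿ is O(nⁿ)

Therefore, the order from slowest to fastest is: D < E < A < C < B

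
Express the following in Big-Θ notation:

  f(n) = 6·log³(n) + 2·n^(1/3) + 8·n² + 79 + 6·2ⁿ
Θ(2ⁿ)

Order the terms by growth rate: 79 ≺ 6·log³(n) ≺ 2·n^(1/3) ≺ 8·n² ≺ 6·2ⁿ.
The fastest-growing term 6·2ⁿ dominates as n → ∞; dropping its constant factor gives Θ(2ⁿ).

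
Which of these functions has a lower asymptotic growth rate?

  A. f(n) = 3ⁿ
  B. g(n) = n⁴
B

f(n) = 3ⁿ is O(3ⁿ), while g(n) = n⁴ is O(n⁴).
Since O(n⁴) grows slower than O(3ⁿ), g(n) is dominated.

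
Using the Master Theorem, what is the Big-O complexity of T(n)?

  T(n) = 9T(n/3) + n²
Θ(n² log n)

Master Theorem: a = 9, b = 3, f(n) = n².
Compute the critical exponent d = log₃(9) = 2.
Compare f(n) = Θ(n²) against n^d:
  k = 2 = d, so f(n) = Θ(n^d) — Case 2.
  Work is balanced across levels: T(n) = Θ(n^d log n) = Θ(n² log n).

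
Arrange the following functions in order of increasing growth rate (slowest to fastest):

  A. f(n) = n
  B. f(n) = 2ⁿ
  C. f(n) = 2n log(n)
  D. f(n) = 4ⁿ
A < C < B < D

Comparing growth rates:
A = n is O(n)
C = 2n log(n) is O(n log n)
B = 2ⁿ is O(2ⁿ)
D = 4ⁿ is O(4ⁿ)

Therefore, the order from slowest to fastest is: A < C < B < D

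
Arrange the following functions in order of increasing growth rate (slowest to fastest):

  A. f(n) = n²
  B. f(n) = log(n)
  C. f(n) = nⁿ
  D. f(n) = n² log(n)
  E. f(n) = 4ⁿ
B < A < D < E < C

Comparing growth rates:
B = log(n) is O(log n)
A = n² is O(n²)
D = n² log(n) is O(n² log n)
E = 4ⁿ is O(4ⁿ)
C = nⁿ is O(nⁿ)

Therefore, the order from slowest to fastest is: B < A < D < E < C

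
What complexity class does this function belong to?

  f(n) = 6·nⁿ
O(nⁿ)

The dominant term in 6·nⁿ is 6·nⁿ, which is Θ(nⁿ).
Constants are absorbed, so the tightest bound is O(nⁿ).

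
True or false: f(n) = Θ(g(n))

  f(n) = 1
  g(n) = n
False

f(n) = 1 is O(1), and g(n) = n is O(n).
Since they have different growth rates, f(n) = Θ(g(n)) is false.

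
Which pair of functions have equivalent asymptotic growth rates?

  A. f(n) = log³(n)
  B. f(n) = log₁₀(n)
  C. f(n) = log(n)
B and C

Examining each function:
  A. log³(n) is O(log³ n)
  B. log₁₀(n) is O(log n)
  C. log(n) is O(log n)

Functions B and C both have the same complexity class.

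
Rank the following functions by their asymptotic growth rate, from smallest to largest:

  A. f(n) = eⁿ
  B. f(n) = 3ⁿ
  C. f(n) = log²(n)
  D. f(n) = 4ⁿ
C < A < B < D

Comparing growth rates:
C = log²(n) is O(log² n)
A = eⁿ is O(eⁿ)
B = 3ⁿ is O(3ⁿ)
D = 4ⁿ is O(4ⁿ)

Therefore, the order from slowest to fastest is: C < A < B < D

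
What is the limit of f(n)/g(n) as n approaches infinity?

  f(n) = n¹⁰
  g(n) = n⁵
∞

Since n¹⁰ (O(n¹⁰)) grows faster than n⁵ (O(n⁵)),
the ratio f(n)/g(n) → ∞ as n → ∞.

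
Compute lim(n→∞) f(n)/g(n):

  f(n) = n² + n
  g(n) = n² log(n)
0

Since n² + n (O(n²)) grows slower than n² log(n) (O(n² log n)),
the ratio f(n)/g(n) → 0 as n → ∞.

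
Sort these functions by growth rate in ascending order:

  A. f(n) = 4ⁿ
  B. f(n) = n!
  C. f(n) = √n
C < A < B

Comparing growth rates:
C = √n is O(√n)
A = 4ⁿ is O(4ⁿ)
B = n! is O(n!)

Therefore, the order from slowest to fastest is: C < A < B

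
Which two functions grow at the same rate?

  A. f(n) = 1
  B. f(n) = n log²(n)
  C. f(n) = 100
A and C

Examining each function:
  A. 1 is O(1)
  B. n log²(n) is O(n log² n)
  C. 100 is O(1)

Functions A and C both have the same complexity class.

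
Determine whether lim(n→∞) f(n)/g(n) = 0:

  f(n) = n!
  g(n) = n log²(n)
False

f(n) = n! is O(n!), and g(n) = n log²(n) is O(n log² n).
Since O(n!) grows faster than or equal to O(n log² n), f(n) = o(g(n)) is false.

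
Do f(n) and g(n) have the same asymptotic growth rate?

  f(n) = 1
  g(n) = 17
True

f(n) = 1 and g(n) = 17 are both O(1).
Since they have the same asymptotic growth rate, f(n) = Θ(g(n)) is true.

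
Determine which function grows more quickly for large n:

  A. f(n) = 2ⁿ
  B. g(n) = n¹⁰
A

f(n) = 2ⁿ is O(2ⁿ), while g(n) = n¹⁰ is O(n¹⁰).
Since O(2ⁿ) grows faster than O(n¹⁰), f(n) dominates.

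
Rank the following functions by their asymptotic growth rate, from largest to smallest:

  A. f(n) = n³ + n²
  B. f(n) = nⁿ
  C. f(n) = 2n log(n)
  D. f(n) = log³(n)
B > A > C > D

Comparing growth rates:
B = nⁿ is O(nⁿ)
A = n³ + n² is O(n³)
C = 2n log(n) is O(n log n)
D = log³(n) is O(log³ n)

Therefore, the order from fastest to slowest is: B > A > C > D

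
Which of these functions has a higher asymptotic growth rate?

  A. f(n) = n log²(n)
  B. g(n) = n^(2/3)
A

f(n) = n log²(n) is O(n log² n), while g(n) = n^(2/3) is O(n^(2/3)).
Since O(n log² n) grows faster than O(n^(2/3)), f(n) dominates.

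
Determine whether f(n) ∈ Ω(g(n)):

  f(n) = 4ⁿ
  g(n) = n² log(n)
True

f(n) = 4ⁿ is O(4ⁿ), and g(n) = n² log(n) is O(n² log n).
Since O(4ⁿ) grows at least as fast as O(n² log n), f(n) = Ω(g(n)) is true.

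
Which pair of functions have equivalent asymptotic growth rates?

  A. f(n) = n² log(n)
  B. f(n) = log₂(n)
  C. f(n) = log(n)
B and C

Examining each function:
  A. n² log(n) is O(n² log n)
  B. log₂(n) is O(log n)
  C. log(n) is O(log n)

Functions B and C both have the same complexity class.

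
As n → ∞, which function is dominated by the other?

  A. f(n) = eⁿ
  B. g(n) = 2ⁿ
B

f(n) = eⁿ is O(eⁿ), while g(n) = 2ⁿ is O(2ⁿ).
Since O(2ⁿ) grows slower than O(eⁿ), g(n) is dominated.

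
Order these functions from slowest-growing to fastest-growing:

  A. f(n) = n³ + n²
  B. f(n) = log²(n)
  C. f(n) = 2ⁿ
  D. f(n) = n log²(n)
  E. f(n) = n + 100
B < E < D < A < C

Comparing growth rates:
B = log²(n) is O(log² n)
E = n + 100 is O(n)
D = n log²(n) is O(n log² n)
A = n³ + n² is O(n³)
C = 2ⁿ is O(2ⁿ)

Therefore, the order from slowest to fastest is: B < E < D < A < C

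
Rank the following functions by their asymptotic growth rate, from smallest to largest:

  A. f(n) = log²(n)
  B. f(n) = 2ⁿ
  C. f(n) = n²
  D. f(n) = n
A < D < C < B

Comparing growth rates:
A = log²(n) is O(log² n)
D = n is O(n)
C = n² is O(n²)
B = 2ⁿ is O(2ⁿ)

Therefore, the order from slowest to fastest is: A < D < C < B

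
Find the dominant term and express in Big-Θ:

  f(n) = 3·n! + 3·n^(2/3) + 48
Θ(n!)

Order the terms by growth rate: 48 ≺ 3·n^(2/3) ≺ 3·n!.
The fastest-growing term 3·n! dominates as n → ∞; dropping its constant factor gives Θ(n!).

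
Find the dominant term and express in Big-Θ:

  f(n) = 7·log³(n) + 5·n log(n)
Θ(n log n)

Order the terms by growth rate: 7·log³(n) ≺ 5·n log(n).
The fastest-growing term 5·n log(n) dominates as n → ∞; dropping its constant factor gives Θ(n log n).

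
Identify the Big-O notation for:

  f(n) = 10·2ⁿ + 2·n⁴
O(2ⁿ)

The dominant term in 10·2ⁿ + 2·n⁴ is 10·2ⁿ, which is Θ(2ⁿ).
Lower-order terms (2·n⁴) are asymptotically negligible.
Constants are absorbed, so the tightest bound is O(2ⁿ).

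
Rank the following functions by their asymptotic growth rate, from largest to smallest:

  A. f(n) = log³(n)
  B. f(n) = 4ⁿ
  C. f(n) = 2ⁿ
B > C > A

Comparing growth rates:
B = 4ⁿ is O(4ⁿ)
C = 2ⁿ is O(2ⁿ)
A = log³(n) is O(log³ n)

Therefore, the order from fastest to slowest is: B > C > A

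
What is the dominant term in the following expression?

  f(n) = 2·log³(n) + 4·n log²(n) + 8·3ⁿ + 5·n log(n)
8·3ⁿ

Looking at each term:
  - 2·log³(n) is O(log³ n)
  - 4·n log²(n) is O(n log² n)
  - 8·3ⁿ is O(3ⁿ)
  - 5·n log(n) is O(n log n)

The term 8·3ⁿ (O(3ⁿ)) grows fastest and dominates all others.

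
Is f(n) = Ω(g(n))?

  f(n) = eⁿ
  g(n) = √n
True

f(n) = eⁿ is O(eⁿ), and g(n) = √n is O(√n).
Since O(eⁿ) grows at least as fast as O(√n), f(n) = Ω(g(n)) is true.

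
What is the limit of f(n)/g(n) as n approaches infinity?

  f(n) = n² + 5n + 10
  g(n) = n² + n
1

Since n² + 5n + 10 and n² + n have the same growth rate (O(n²)),
the ratio converges to a constant: 1.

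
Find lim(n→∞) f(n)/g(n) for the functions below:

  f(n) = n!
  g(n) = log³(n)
∞

Since n! (O(n!)) grows faster than log³(n) (O(log³ n)),
the ratio f(n)/g(n) → ∞ as n → ∞.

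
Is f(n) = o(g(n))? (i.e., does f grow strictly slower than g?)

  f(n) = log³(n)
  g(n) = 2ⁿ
True

f(n) = log³(n) is O(log³ n), and g(n) = 2ⁿ is O(2ⁿ).
Since O(log³ n) grows strictly slower than O(2ⁿ), f(n) = o(g(n)) is true.
This means lim(n→∞) f(n)/g(n) = 0.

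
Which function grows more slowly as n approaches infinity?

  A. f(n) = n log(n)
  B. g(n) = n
B

f(n) = n log(n) is O(n log n), while g(n) = n is O(n).
Since O(n) grows slower than O(n log n), g(n) is dominated.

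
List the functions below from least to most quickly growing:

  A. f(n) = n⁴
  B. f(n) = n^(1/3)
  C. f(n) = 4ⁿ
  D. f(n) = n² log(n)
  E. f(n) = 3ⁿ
B < D < A < E < C

Comparing growth rates:
B = n^(1/3) is O(n^(1/3))
D = n² log(n) is O(n² log n)
A = n⁴ is O(n⁴)
E = 3ⁿ is O(3ⁿ)
C = 4ⁿ is O(4ⁿ)

Therefore, the order from slowest to fastest is: B < D < A < E < C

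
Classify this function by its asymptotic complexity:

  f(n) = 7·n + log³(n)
O(n)

The dominant term in 7·n + log³(n) is 7·n, which is Θ(n).
Lower-order terms (log³(n)) are asymptotically negligible.
Constants are absorbed, so the tightest bound is O(n).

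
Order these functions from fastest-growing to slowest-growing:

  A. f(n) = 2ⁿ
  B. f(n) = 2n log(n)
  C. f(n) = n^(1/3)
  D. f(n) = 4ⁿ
D > A > B > C

Comparing growth rates:
D = 4ⁿ is O(4ⁿ)
A = 2ⁿ is O(2ⁿ)
B = 2n log(n) is O(n log n)
C = n^(1/3) is O(n^(1/3))

Therefore, the order from fastest to slowest is: D > A > B > C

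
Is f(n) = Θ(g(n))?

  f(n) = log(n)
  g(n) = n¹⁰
False

f(n) = log(n) is O(log n), and g(n) = n¹⁰ is O(n¹⁰).
Since they have different growth rates, f(n) = Θ(g(n)) is false.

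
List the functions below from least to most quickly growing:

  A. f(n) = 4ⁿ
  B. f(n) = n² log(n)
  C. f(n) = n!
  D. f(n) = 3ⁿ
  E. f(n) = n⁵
B < E < D < A < C

Comparing growth rates:
B = n² log(n) is O(n² log n)
E = n⁵ is O(n⁵)
D = 3ⁿ is O(3ⁿ)
A = 4ⁿ is O(4ⁿ)
C = n! is O(n!)

Therefore, the order from slowest to fastest is: B < E < D < A < C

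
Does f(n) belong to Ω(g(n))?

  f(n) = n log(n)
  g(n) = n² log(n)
False

f(n) = n log(n) is O(n log n), and g(n) = n² log(n) is O(n² log n).
Since O(n log n) grows slower than O(n² log n), f(n) = Ω(g(n)) is false.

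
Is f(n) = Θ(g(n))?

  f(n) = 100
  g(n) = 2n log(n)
False

f(n) = 100 is O(1), and g(n) = 2n log(n) is O(n log n).
Since they have different growth rates, f(n) = Θ(g(n)) is false.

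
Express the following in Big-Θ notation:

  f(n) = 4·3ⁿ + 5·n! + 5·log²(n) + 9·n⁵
Θ(n!)

Order the terms by growth rate: 5·log²(n) ≺ 9·n⁵ ≺ 4·3ⁿ ≺ 5·n!.
The fastest-growing term 5·n! dominates as n → ∞; dropping its constant factor gives Θ(n!).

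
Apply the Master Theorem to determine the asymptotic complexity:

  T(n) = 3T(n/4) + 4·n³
Θ(n³)

Master Theorem: a = 3, b = 4, f(n) = 4·n³.
Compute the critical exponent d = log₄(3) = 0.792.
Compare f(n) = Θ(n³) against n^d:
  k = 3 > d = 0.792, so f(n) = Ω(n^(d+ε)) — Case 3.
  Regularity: a·(n/b)^3/n^3 = a/b^3 = 3/64 < 1 ✓.
  The top-level work dominates: T(n) = Θ(f(n)) = Θ(n³).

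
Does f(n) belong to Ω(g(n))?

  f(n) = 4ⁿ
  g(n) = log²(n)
True

f(n) = 4ⁿ is O(4ⁿ), and g(n) = log²(n) is O(log² n).
Since O(4ⁿ) grows at least as fast as O(log² n), f(n) = Ω(g(n)) is true.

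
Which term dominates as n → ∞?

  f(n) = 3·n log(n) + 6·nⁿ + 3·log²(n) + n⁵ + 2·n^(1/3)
6·nⁿ

Looking at each term:
  - 3·n log(n) is O(n log n)
  - 6·nⁿ is O(nⁿ)
  - 3·log²(n) is O(log² n)
  - n⁵ is O(n⁵)
  - 2·n^(1/3) is O(n^(1/3))

The term 6·nⁿ (O(nⁿ)) grows fastest and dominates all others.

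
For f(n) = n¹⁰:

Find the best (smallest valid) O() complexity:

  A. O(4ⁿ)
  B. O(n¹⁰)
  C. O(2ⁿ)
B

f(n) = n¹⁰ is O(n¹⁰).
All listed options are valid Big-O bounds (upper bounds),
but O(n¹⁰) is the tightest (smallest valid bound).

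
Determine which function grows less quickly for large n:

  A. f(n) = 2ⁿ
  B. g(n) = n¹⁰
B

f(n) = 2ⁿ is O(2ⁿ), while g(n) = n¹⁰ is O(n¹⁰).
Since O(n¹⁰) grows slower than O(2ⁿ), g(n) is dominated.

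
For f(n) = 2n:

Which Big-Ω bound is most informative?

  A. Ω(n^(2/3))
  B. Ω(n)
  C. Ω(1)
B

f(n) = 2n is Ω(n).
All listed options are valid Big-Ω bounds (lower bounds),
but Ω(n) is the tightest (largest valid bound).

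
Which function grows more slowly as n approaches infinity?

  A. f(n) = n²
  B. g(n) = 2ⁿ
A

f(n) = n² is O(n²), while g(n) = 2ⁿ is O(2ⁿ).
Since O(n²) grows slower than O(2ⁿ), f(n) is dominated.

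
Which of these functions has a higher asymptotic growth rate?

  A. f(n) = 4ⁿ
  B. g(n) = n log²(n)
A

f(n) = 4ⁿ is O(4ⁿ), while g(n) = n log²(n) is O(n log² n).
Since O(4ⁿ) grows faster than O(n log² n), f(n) dominates.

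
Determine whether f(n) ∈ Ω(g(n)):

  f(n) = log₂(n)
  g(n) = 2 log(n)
True

f(n) = log₂(n) and g(n) = 2 log(n) are both O(log n).
Big-Ω permits equal growth rates (f ≥ c·g for some c > 0), so f(n) = Ω(g(n)) is true.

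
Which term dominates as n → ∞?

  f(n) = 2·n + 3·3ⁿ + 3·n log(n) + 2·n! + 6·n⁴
2·n!

Looking at each term:
  - 2·n is O(n)
  - 3·3ⁿ is O(3ⁿ)
  - 3·n log(n) is O(n log n)
  - 2·n! is O(n!)
  - 6·n⁴ is O(n⁴)

The term 2·n! (O(n!)) grows fastest and dominates all others.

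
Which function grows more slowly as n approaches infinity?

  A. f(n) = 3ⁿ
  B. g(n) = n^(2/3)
B

f(n) = 3ⁿ is O(3ⁿ), while g(n) = n^(2/3) is O(n^(2/3)).
Since O(n^(2/3)) grows slower than O(3ⁿ), g(n) is dominated.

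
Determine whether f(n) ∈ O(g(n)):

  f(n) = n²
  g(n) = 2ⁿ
True

f(n) = n² is O(n²), and g(n) = 2ⁿ is O(2ⁿ).
Since O(n²) ⊆ O(2ⁿ) (f grows no faster than g), f(n) = O(g(n)) is true.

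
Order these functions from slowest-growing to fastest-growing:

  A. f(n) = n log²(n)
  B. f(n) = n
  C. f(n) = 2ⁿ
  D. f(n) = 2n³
B < A < D < C

Comparing growth rates:
B = n is O(n)
A = n log²(n) is O(n log² n)
D = 2n³ is O(n³)
C = 2ⁿ is O(2ⁿ)

Therefore, the order from slowest to fastest is: B < A < D < C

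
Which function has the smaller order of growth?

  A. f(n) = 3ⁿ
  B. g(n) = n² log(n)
B

f(n) = 3ⁿ is O(3ⁿ), while g(n) = n² log(n) is O(n² log n).
Since O(n² log n) grows slower than O(3ⁿ), g(n) is dominated.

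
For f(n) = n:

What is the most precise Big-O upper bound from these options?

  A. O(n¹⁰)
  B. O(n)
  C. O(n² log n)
B

f(n) = n is O(n).
All listed options are valid Big-O bounds (upper bounds),
but O(n) is the tightest (smallest valid bound).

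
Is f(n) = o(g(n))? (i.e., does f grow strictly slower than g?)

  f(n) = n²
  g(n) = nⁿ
True

f(n) = n² is O(n²), and g(n) = nⁿ is O(nⁿ).
Since O(n²) grows strictly slower than O(nⁿ), f(n) = o(g(n)) is true.
This means lim(n→∞) f(n)/g(n) = 0.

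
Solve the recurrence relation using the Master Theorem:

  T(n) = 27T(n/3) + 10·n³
Θ(n³ log n)

Master Theorem: a = 27, b = 3, f(n) = 10·n³.
Compute the critical exponent d = log₃(27) = 3.
Compare f(n) = Θ(n³) against n^d:
  k = 3 = d, so f(n) = Θ(n^d) — Case 2.
  Work is balanced across levels: T(n) = Θ(n^d log n) = Θ(n³ log n).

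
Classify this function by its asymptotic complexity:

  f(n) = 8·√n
O(√n)

The dominant term in 8·√n is 8·√n, which is Θ(√n).
Constants are absorbed, so the tightest bound is O(√n).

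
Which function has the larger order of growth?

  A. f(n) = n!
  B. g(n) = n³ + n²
A

f(n) = n! is O(n!), while g(n) = n³ + n² is O(n³).
Since O(n!) grows faster than O(n³), f(n) dominates.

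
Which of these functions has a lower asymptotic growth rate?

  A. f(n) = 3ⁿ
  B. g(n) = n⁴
B

f(n) = 3ⁿ is O(3ⁿ), while g(n) = n⁴ is O(n⁴).
Since O(n⁴) grows slower than O(3ⁿ), g(n) is dominated.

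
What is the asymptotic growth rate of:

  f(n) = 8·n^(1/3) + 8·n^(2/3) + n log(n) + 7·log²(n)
Θ(n log n)

Order the terms by growth rate: 7·log²(n) ≺ 8·n^(1/3) ≺ 8·n^(2/3) ≺ n log(n).
The fastest-growing term n log(n) dominates as n → ∞; dropping its constant factor gives Θ(n log n).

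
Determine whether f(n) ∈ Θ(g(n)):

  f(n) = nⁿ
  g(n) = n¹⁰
False

f(n) = nⁿ is O(nⁿ), and g(n) = n¹⁰ is O(n¹⁰).
Since they have different growth rates, f(n) = Θ(g(n)) is false.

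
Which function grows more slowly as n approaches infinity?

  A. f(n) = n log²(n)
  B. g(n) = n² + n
A

f(n) = n log²(n) is O(n log² n), while g(n) = n² + n is O(n²).
Since O(n log² n) grows slower than O(n²), f(n) is dominated.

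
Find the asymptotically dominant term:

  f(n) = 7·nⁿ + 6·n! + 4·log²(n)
7·nⁿ

Looking at each term:
  - 7·nⁿ is O(nⁿ)
  - 6·n! is O(n!)
  - 4·log²(n) is O(log² n)

The term 7·nⁿ (O(nⁿ)) grows fastest and dominates all others.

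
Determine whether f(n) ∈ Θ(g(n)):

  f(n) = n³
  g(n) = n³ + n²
True

f(n) = n³ and g(n) = n³ + n² are both O(n³).
Since they have the same asymptotic growth rate, f(n) = Θ(g(n)) is true.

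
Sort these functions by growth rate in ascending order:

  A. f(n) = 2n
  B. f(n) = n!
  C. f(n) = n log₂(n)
A < C < B

Comparing growth rates:
A = 2n is O(n)
C = n log₂(n) is O(n log n)
B = n! is O(n!)

Therefore, the order from slowest to fastest is: A < C < B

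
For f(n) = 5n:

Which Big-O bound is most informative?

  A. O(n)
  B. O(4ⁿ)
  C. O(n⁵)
A

f(n) = 5n is O(n).
All listed options are valid Big-O bounds (upper bounds),
but O(n) is the tightest (smallest valid bound).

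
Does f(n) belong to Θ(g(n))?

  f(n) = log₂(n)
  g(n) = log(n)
True

f(n) = log₂(n) and g(n) = log(n) are both O(log n).
Since they have the same asymptotic growth rate, f(n) = Θ(g(n)) is true.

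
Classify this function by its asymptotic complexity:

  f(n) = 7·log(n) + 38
O(log n)

The dominant term in 7·log(n) + 38 is 7·log(n), which is Θ(log n).
Lower-order terms (38) are asymptotically negligible.
Constants are absorbed, so the tightest bound is O(log n).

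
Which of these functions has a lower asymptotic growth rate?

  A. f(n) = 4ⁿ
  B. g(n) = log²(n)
B

f(n) = 4ⁿ is O(4ⁿ), while g(n) = log²(n) is O(log² n).
Since O(log² n) grows slower than O(4ⁿ), g(n) is dominated.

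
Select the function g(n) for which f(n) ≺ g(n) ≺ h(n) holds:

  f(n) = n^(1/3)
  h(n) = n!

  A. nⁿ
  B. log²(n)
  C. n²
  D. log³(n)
C

We need g(n) with n^(1/3) = o(g(n)) and g(n) = o(n!), i.e. O(n^(1/3)) ≺ g ≺ O(n!).
Check each option:
  A. nⁿ — O(nⁿ) does not grow strictly slower than h(n)
  B. log²(n) — O(log² n) does not grow strictly faster than f(n)
  C. n² — O(n²) is strictly between O(n^(1/3)) and O(n!) ✓
  D. log³(n) — O(log³ n) does not grow strictly faster than f(n)

Only option C (n²) lies strictly between.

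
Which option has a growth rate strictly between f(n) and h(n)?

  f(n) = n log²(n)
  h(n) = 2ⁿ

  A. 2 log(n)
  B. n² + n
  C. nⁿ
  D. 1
B

We need g(n) with n log²(n) = o(g(n)) and g(n) = o(2ⁿ), i.e. O(n log² n) ≺ g ≺ O(2ⁿ).
Check each option:
  A. 2 log(n) — O(log n) does not grow strictly faster than f(n)
  B. n² + n — O(n²) is strictly between O(n log² n) and O(2ⁿ) ✓
  C. nⁿ — O(nⁿ) does not grow strictly slower than h(n)
  D. 1 — O(1) does not grow strictly faster than f(n)

Only option B (n² + n) lies strictly between.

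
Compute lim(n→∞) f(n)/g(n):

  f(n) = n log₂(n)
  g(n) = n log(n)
1/log(2)

Since n log₂(n) and n log(n) have the same growth rate (O(n log n)),
the ratio converges to a constant: 1/log(2).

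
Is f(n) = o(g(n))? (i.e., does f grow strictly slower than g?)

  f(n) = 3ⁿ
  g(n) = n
False

f(n) = 3ⁿ is O(3ⁿ), and g(n) = n is O(n).
Since O(3ⁿ) grows faster than or equal to O(n), f(n) = o(g(n)) is false.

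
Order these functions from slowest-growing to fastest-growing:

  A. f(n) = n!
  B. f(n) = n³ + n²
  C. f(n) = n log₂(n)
C < B < A

Comparing growth rates:
C = n log₂(n) is O(n log n)
B = n³ + n² is O(n³)
A = n! is O(n!)

Therefore, the order from slowest to fastest is: C < B < A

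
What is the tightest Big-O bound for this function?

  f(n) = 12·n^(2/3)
O(n^(2/3))

The dominant term in 12·n^(2/3) is 12·n^(2/3), which is Θ(n^(2/3)).
Constants are absorbed, so the tightest bound is O(n^(2/3)).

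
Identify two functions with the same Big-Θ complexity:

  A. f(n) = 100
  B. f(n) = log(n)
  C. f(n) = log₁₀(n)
B and C

Examining each function:
  A. 100 is O(1)
  B. log(n) is O(log n)
  C. log₁₀(n) is O(log n)

Functions B and C both have the same complexity class.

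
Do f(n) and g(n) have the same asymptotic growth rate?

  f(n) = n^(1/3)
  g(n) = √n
False

f(n) = n^(1/3) is O(n^(1/3)), and g(n) = √n is O(√n).
Since they have different growth rates, f(n) = Θ(g(n)) is false.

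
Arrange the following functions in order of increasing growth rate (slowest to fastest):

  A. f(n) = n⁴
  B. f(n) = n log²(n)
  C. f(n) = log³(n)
C < B < A

Comparing growth rates:
C = log³(n) is O(log³ n)
B = n log²(n) is O(n log² n)
A = n⁴ is O(n⁴)

Therefore, the order from slowest to fastest is: C < B < A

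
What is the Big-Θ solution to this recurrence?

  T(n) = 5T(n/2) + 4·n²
Θ(n^log₂(5))

Master Theorem: a = 5, b = 2, f(n) = 4·n².
Compute the critical exponent d = log₂(5) = 2.322.
Compare f(n) = Θ(n²) against n^d:
  k = 2 < d = 2.322, so f(n) = O(n^(d-ε)) — Case 1.
  The recursion cost dominates: T(n) = Θ(n^d) = Θ(n^log₂(5)).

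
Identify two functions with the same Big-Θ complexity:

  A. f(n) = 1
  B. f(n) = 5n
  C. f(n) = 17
A and C

Examining each function:
  A. 1 is O(1)
  B. 5n is O(n)
  C. 17 is O(1)

Functions A and C both have the same complexity class.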